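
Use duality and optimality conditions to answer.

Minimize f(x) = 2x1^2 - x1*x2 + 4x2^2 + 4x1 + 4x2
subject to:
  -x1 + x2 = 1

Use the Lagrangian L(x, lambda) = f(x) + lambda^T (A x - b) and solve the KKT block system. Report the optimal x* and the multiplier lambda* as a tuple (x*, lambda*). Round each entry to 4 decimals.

Form the Lagrangian:
  L(x, lambda) = (1/2) x^T Q x + c^T x + lambda^T (A x - b)
Stationarity (grad_x L = 0): Q x + c + A^T lambda = 0.
Primal feasibility: A x = b.

This gives the KKT block system:
  [ Q   A^T ] [ x     ]   [-c ]
  [ A    0  ] [ lambda ] = [ b ]

Solving the linear system:
  x*      = (-1.5, -0.5)
  lambda* = (-1.5)
  f(x*)   = -3.25

x* = (-1.5, -0.5), lambda* = (-1.5)


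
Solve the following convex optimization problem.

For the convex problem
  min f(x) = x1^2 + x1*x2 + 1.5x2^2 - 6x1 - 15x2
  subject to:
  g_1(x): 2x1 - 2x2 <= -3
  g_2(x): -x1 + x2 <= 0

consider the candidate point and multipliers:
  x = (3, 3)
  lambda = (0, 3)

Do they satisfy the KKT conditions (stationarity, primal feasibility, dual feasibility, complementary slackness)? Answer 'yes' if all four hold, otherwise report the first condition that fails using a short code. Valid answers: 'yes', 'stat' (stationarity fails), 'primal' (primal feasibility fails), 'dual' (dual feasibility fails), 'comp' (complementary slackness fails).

Gradient of f: grad f(x) = Q x + c = (3, -3)
Constraint values g_i(x) = a_i^T x - b_i:
  g_1((3, 3)) = 3
  g_2((3, 3)) = 0
Stationarity residual: grad f(x) + sum_i lambda_i a_i = (0, 0)
  -> stationarity OK
Primal feasibility (all g_i <= 0): FAILS
Dual feasibility (all lambda_i >= 0): OK
Complementary slackness (lambda_i * g_i(x) = 0 for all i): OK

Verdict: the first failing condition is primal_feasibility -> primal.

primal


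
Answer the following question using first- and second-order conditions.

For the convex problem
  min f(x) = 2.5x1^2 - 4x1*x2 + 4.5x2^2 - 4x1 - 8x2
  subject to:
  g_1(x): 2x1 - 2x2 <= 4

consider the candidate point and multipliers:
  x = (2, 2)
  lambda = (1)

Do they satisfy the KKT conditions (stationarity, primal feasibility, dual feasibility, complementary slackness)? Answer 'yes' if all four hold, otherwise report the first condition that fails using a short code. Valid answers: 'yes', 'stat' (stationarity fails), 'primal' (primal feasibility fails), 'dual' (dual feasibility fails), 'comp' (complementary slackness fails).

Gradient of f: grad f(x) = Q x + c = (-2, 2)
Constraint values g_i(x) = a_i^T x - b_i:
  g_1((2, 2)) = -4
Stationarity residual: grad f(x) + sum_i lambda_i a_i = (0, 0)
  -> stationarity OK
Primal feasibility (all g_i <= 0): OK
Dual feasibility (all lambda_i >= 0): OK
Complementary slackness (lambda_i * g_i(x) = 0 for all i): FAILS

Verdict: the first failing condition is complementary_slackness -> comp.

comp


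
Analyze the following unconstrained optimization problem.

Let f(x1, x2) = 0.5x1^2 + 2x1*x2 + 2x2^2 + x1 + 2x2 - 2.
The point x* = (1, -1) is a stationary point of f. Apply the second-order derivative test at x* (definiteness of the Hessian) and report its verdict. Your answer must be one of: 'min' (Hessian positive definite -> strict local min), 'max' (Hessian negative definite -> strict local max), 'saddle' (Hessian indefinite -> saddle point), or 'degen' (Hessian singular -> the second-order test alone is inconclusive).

Compute the Hessian H = grad^2 f:
  H = [[1, 2], [2, 4]]
Verify stationarity: grad f(x*) = H x* + g = (0, 0).
Eigenvalues of H: 0, 5.
H has a zero eigenvalue (singular; positive semidefinite but not definite), so H is neither positive definite, negative definite, nor indefinite. The second-order test alone is inconclusive -> degen.
(Indeed, f is constant along the null direction of H through x*, so x* is not a strict local extremum.)

degen


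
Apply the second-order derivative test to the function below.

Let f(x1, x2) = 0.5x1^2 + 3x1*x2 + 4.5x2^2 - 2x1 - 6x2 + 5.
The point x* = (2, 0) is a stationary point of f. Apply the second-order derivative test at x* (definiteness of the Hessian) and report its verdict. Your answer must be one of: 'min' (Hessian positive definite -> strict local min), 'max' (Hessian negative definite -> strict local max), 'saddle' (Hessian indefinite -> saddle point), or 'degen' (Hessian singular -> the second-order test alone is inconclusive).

Compute the Hessian H = grad^2 f:
  H = [[1, 3], [3, 9]]
Verify stationarity: grad f(x*) = H x* + g = (0, 0).
Eigenvalues of H: 0, 10.
H has a zero eigenvalue (singular; positive semidefinite but not definite), so H is neither positive definite, negative definite, nor indefinite. The second-order test alone is inconclusive -> degen.
(Indeed, f is constant along the null direction of H through x*, so x* is not a strict local extremum.)

degen


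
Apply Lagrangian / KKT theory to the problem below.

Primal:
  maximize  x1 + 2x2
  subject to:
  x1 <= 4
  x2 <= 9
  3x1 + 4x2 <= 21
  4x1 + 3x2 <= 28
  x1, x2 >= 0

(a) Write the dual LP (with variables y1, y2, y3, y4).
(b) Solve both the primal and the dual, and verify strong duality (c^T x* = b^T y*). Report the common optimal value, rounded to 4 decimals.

The standard primal-dual pair for 'max c^T x s.t. A x <= b, x >= 0' is:
  Dual:  min b^T y  s.t.  A^T y >= c,  y >= 0.

So the dual LP is:
  minimize  4y1 + 9y2 + 21y3 + 28y4
  subject to:
    y1 + 3y3 + 4y4 >= 1
    y2 + 4y3 + 3y4 >= 2
    y1, y2, y3, y4 >= 0

Solving the primal: x* = (0, 5.25).
  primal value c^T x* = 10.5.
Solving the dual: y* = (0, 0, 0.5, 0).
  dual value b^T y* = 10.5.
Strong duality: c^T x* = b^T y*. Confirmed.

10.5


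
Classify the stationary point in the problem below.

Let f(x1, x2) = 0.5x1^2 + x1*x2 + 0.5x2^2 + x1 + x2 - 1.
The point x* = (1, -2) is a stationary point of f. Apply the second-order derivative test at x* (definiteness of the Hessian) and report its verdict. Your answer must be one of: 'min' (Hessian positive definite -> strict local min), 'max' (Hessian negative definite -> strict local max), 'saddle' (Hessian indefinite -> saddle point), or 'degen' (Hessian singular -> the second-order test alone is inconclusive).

Compute the Hessian H = grad^2 f:
  H = [[1, 1], [1, 1]]
Verify stationarity: grad f(x*) = H x* + g = (0, 0).
Eigenvalues of H: 0, 2.
H has a zero eigenvalue (singular; positive semidefinite but not definite), so H is neither positive definite, negative definite, nor indefinite. The second-order test alone is inconclusive -> degen.
(Indeed, f is constant along the null direction of H through x*, so x* is not a strict local extremum.)

degen


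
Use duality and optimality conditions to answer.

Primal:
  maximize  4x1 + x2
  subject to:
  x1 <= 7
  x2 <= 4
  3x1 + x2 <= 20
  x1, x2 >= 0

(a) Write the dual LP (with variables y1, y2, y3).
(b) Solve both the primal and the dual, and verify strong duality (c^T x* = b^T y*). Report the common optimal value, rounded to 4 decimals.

The standard primal-dual pair for 'max c^T x s.t. A x <= b, x >= 0' is:
  Dual:  min b^T y  s.t.  A^T y >= c,  y >= 0.

So the dual LP is:
  minimize  7y1 + 4y2 + 20y3
  subject to:
    y1 + 3y3 >= 4
    y2 + y3 >= 1
    y1, y2, y3 >= 0

Solving the primal: x* = (6.6667, 0).
  primal value c^T x* = 26.6667.
Solving the dual: y* = (0, 0, 1.3333).
  dual value b^T y* = 26.6667.
Strong duality: c^T x* = b^T y*. Confirmed.

26.6667


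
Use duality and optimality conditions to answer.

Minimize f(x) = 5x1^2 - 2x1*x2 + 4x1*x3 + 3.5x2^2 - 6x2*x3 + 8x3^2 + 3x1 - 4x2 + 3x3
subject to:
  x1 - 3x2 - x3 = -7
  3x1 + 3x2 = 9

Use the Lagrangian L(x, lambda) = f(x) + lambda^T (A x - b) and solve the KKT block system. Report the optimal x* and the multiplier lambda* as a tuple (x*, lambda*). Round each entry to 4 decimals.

Form the Lagrangian:
  L(x, lambda) = (1/2) x^T Q x + c^T x + lambda^T (A x - b)
Stationarity (grad_x L = 0): Q x + c + A^T lambda = 0.
Primal feasibility: A x = b.

This gives the KKT block system:
  [ Q   A^T ] [ x     ]   [-c ]
  [ A    0  ] [ lambda ] = [ b ]

Solving the linear system:
  x*      = (0.6387, 2.3613, 0.5546)
  lambda* = (0.2605, -2.381)
  f(x*)   = 8.6933

x* = (0.6387, 2.3613, 0.5546), lambda* = (0.2605, -2.381)


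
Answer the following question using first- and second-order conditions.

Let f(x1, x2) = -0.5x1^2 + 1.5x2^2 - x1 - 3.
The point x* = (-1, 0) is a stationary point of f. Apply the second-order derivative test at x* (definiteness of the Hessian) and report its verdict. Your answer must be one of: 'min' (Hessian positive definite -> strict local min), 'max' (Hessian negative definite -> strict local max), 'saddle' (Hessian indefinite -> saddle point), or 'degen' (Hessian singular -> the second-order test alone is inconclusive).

Compute the Hessian H = grad^2 f:
  H = [[-1, 0], [0, 3]]
Verify stationarity: grad f(x*) = H x* + g = (0, 0).
Eigenvalues of H: -1, 3.
Eigenvalues have mixed signs, so H is indefinite -> x* is a saddle point.

saddle


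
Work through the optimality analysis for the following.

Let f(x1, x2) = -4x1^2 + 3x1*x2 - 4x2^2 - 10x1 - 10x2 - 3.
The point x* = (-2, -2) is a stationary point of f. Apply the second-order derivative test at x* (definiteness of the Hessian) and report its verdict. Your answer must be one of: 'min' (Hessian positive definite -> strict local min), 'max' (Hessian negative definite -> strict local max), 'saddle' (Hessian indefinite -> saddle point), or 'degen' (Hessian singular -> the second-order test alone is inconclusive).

Compute the Hessian H = grad^2 f:
  H = [[-8, 3], [3, -8]]
Verify stationarity: grad f(x*) = H x* + g = (0, 0).
Eigenvalues of H: -11, -5.
Both eigenvalues < 0, so H is negative definite -> x* is a strict local max.

max


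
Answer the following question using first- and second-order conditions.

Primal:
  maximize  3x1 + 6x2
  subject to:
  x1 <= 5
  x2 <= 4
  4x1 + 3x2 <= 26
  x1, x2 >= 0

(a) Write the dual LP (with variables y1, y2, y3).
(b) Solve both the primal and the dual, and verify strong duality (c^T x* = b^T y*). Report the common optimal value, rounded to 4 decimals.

The standard primal-dual pair for 'max c^T x s.t. A x <= b, x >= 0' is:
  Dual:  min b^T y  s.t.  A^T y >= c,  y >= 0.

So the dual LP is:
  minimize  5y1 + 4y2 + 26y3
  subject to:
    y1 + 4y3 >= 3
    y2 + 3y3 >= 6
    y1, y2, y3 >= 0

Solving the primal: x* = (3.5, 4).
  primal value c^T x* = 34.5.
Solving the dual: y* = (0, 3.75, 0.75).
  dual value b^T y* = 34.5.
Strong duality: c^T x* = b^T y*. Confirmed.

34.5


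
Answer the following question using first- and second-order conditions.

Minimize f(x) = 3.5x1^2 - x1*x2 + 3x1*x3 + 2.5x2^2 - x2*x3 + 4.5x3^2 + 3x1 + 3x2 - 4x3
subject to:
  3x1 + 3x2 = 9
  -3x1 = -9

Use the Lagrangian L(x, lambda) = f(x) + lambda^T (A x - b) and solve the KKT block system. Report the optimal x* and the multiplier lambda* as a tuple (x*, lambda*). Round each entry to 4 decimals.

Form the Lagrangian:
  L(x, lambda) = (1/2) x^T Q x + c^T x + lambda^T (A x - b)
Stationarity (grad_x L = 0): Q x + c + A^T lambda = 0.
Primal feasibility: A x = b.

This gives the KKT block system:
  [ Q   A^T ] [ x     ]   [-c ]
  [ A    0  ] [ lambda ] = [ b ]

Solving the linear system:
  x*      = (3, 0, -0.5556)
  lambda* = (-0.1852, 7.2593)
  f(x*)   = 39.1111

x* = (3, 0, -0.5556), lambda* = (-0.1852, 7.2593)


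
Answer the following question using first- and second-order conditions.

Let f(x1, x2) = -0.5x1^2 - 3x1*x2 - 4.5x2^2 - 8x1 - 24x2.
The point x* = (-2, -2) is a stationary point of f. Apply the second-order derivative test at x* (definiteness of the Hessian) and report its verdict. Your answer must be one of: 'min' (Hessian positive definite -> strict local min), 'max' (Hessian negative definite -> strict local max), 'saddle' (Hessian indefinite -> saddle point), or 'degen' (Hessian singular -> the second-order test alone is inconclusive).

Compute the Hessian H = grad^2 f:
  H = [[-1, -3], [-3, -9]]
Verify stationarity: grad f(x*) = H x* + g = (0, 0).
Eigenvalues of H: -10, 0.
H has a zero eigenvalue (singular; negative semidefinite but not definite), so H is neither positive definite, negative definite, nor indefinite. The second-order test alone is inconclusive -> degen.
(Indeed, f is constant along the null direction of H through x*, so x* is not a strict local extremum.)

degen


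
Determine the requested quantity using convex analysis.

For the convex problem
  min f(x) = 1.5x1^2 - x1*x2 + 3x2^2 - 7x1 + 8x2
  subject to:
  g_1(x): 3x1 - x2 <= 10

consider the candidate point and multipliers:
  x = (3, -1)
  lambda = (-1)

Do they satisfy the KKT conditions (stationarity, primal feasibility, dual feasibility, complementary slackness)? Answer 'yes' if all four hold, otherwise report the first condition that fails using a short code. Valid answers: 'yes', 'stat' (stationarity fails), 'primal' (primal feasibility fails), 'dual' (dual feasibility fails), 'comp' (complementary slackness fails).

Gradient of f: grad f(x) = Q x + c = (3, -1)
Constraint values g_i(x) = a_i^T x - b_i:
  g_1((3, -1)) = 0
Stationarity residual: grad f(x) + sum_i lambda_i a_i = (0, 0)
  -> stationarity OK
Primal feasibility (all g_i <= 0): OK
Dual feasibility (all lambda_i >= 0): FAILS
Complementary slackness (lambda_i * g_i(x) = 0 for all i): OK

Verdict: the first failing condition is dual_feasibility -> dual.

dual


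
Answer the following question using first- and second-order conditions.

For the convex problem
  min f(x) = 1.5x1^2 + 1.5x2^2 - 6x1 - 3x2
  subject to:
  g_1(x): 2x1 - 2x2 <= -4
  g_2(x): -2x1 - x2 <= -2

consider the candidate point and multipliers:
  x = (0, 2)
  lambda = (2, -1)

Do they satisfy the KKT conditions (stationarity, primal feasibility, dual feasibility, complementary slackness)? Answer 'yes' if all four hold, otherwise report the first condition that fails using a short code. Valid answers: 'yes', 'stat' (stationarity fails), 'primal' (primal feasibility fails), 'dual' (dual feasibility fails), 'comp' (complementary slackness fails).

Gradient of f: grad f(x) = Q x + c = (-6, 3)
Constraint values g_i(x) = a_i^T x - b_i:
  g_1((0, 2)) = 0
  g_2((0, 2)) = 0
Stationarity residual: grad f(x) + sum_i lambda_i a_i = (0, 0)
  -> stationarity OK
Primal feasibility (all g_i <= 0): OK
Dual feasibility (all lambda_i >= 0): FAILS
Complementary slackness (lambda_i * g_i(x) = 0 for all i): OK

Verdict: the first failing condition is dual_feasibility -> dual.

dual


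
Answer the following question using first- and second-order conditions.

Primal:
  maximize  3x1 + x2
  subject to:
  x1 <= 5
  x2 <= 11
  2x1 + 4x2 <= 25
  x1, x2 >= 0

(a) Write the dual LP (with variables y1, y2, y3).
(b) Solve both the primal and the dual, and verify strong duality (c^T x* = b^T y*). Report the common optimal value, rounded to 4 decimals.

The standard primal-dual pair for 'max c^T x s.t. A x <= b, x >= 0' is:
  Dual:  min b^T y  s.t.  A^T y >= c,  y >= 0.

So the dual LP is:
  minimize  5y1 + 11y2 + 25y3
  subject to:
    y1 + 2y3 >= 3
    y2 + 4y3 >= 1
    y1, y2, y3 >= 0

Solving the primal: x* = (5, 3.75).
  primal value c^T x* = 18.75.
Solving the dual: y* = (2.5, 0, 0.25).
  dual value b^T y* = 18.75.
Strong duality: c^T x* = b^T y*. Confirmed.

18.75


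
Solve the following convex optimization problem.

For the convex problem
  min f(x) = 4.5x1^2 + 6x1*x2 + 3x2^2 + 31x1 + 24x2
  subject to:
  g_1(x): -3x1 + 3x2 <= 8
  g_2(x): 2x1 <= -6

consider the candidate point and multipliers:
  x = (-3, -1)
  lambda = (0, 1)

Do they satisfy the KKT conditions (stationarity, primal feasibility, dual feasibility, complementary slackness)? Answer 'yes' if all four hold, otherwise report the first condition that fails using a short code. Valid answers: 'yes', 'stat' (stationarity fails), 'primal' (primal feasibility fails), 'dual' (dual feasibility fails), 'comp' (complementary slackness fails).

Gradient of f: grad f(x) = Q x + c = (-2, 0)
Constraint values g_i(x) = a_i^T x - b_i:
  g_1((-3, -1)) = -2
  g_2((-3, -1)) = 0
Stationarity residual: grad f(x) + sum_i lambda_i a_i = (0, 0)
  -> stationarity OK
Primal feasibility (all g_i <= 0): OK
Dual feasibility (all lambda_i >= 0): OK
Complementary slackness (lambda_i * g_i(x) = 0 for all i): OK

Verdict: yes, KKT holds.

yes


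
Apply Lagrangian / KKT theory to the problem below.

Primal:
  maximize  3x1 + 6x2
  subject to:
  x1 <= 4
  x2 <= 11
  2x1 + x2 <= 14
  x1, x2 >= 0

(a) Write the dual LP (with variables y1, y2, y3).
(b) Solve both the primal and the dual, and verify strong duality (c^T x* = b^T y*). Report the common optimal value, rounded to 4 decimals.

The standard primal-dual pair for 'max c^T x s.t. A x <= b, x >= 0' is:
  Dual:  min b^T y  s.t.  A^T y >= c,  y >= 0.

So the dual LP is:
  minimize  4y1 + 11y2 + 14y3
  subject to:
    y1 + 2y3 >= 3
    y2 + y3 >= 6
    y1, y2, y3 >= 0

Solving the primal: x* = (1.5, 11).
  primal value c^T x* = 70.5.
Solving the dual: y* = (0, 4.5, 1.5).
  dual value b^T y* = 70.5.
Strong duality: c^T x* = b^T y*. Confirmed.

70.5


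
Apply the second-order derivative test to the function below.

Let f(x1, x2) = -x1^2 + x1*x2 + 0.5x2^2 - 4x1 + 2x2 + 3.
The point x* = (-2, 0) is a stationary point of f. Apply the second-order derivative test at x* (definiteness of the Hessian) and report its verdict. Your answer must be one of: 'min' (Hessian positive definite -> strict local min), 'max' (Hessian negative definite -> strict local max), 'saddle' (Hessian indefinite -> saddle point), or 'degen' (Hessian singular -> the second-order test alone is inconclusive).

Compute the Hessian H = grad^2 f:
  H = [[-2, 1], [1, 1]]
Verify stationarity: grad f(x*) = H x* + g = (0, 0).
Eigenvalues of H: -2.3028, 1.3028.
Eigenvalues have mixed signs, so H is indefinite -> x* is a saddle point.

saddle


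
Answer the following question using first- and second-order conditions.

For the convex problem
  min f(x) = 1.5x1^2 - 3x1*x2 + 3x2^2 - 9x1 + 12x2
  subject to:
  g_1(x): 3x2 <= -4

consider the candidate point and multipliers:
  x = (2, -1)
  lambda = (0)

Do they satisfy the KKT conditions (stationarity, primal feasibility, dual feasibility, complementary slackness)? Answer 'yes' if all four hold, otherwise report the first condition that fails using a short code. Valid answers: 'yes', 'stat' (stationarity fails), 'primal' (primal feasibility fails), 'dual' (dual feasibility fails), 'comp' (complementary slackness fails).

Gradient of f: grad f(x) = Q x + c = (0, 0)
Constraint values g_i(x) = a_i^T x - b_i:
  g_1((2, -1)) = 1
Stationarity residual: grad f(x) + sum_i lambda_i a_i = (0, 0)
  -> stationarity OK
Primal feasibility (all g_i <= 0): FAILS
Dual feasibility (all lambda_i >= 0): OK
Complementary slackness (lambda_i * g_i(x) = 0 for all i): OK

Verdict: the first failing condition is primal_feasibility -> primal.

primal


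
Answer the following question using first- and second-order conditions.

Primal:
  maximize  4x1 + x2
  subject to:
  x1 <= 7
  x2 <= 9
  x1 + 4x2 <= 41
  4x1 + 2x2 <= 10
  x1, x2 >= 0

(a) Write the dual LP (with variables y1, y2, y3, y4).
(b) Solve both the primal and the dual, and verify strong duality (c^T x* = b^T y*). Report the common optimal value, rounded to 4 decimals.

The standard primal-dual pair for 'max c^T x s.t. A x <= b, x >= 0' is:
  Dual:  min b^T y  s.t.  A^T y >= c,  y >= 0.

So the dual LP is:
  minimize  7y1 + 9y2 + 41y3 + 10y4
  subject to:
    y1 + y3 + 4y4 >= 4
    y2 + 4y3 + 2y4 >= 1
    y1, y2, y3, y4 >= 0

Solving the primal: x* = (2.5, 0).
  primal value c^T x* = 10.
Solving the dual: y* = (0, 0, 0, 1).
  dual value b^T y* = 10.
Strong duality: c^T x* = b^T y*. Confirmed.

10


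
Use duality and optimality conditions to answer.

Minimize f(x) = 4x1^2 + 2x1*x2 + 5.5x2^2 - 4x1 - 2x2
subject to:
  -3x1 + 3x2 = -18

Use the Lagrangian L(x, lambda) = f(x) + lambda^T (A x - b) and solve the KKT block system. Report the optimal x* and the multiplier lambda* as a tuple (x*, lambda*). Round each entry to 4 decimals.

Form the Lagrangian:
  L(x, lambda) = (1/2) x^T Q x + c^T x + lambda^T (A x - b)
Stationarity (grad_x L = 0): Q x + c + A^T lambda = 0.
Primal feasibility: A x = b.

This gives the KKT block system:
  [ Q   A^T ] [ x     ]   [-c ]
  [ A    0  ] [ lambda ] = [ b ]

Solving the linear system:
  x*      = (3.6522, -2.3478)
  lambda* = (6.8406)
  f(x*)   = 56.6087

x* = (3.6522, -2.3478), lambda* = (6.8406)


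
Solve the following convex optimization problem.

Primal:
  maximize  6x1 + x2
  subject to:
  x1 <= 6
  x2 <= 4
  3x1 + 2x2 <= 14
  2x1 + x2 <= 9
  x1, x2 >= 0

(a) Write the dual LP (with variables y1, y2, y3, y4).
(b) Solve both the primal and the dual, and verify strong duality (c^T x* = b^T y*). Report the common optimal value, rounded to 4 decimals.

The standard primal-dual pair for 'max c^T x s.t. A x <= b, x >= 0' is:
  Dual:  min b^T y  s.t.  A^T y >= c,  y >= 0.

So the dual LP is:
  minimize  6y1 + 4y2 + 14y3 + 9y4
  subject to:
    y1 + 3y3 + 2y4 >= 6
    y2 + 2y3 + y4 >= 1
    y1, y2, y3, y4 >= 0

Solving the primal: x* = (4.5, 0).
  primal value c^T x* = 27.
Solving the dual: y* = (0, 0, 0, 3).
  dual value b^T y* = 27.
Strong duality: c^T x* = b^T y*. Confirmed.

27


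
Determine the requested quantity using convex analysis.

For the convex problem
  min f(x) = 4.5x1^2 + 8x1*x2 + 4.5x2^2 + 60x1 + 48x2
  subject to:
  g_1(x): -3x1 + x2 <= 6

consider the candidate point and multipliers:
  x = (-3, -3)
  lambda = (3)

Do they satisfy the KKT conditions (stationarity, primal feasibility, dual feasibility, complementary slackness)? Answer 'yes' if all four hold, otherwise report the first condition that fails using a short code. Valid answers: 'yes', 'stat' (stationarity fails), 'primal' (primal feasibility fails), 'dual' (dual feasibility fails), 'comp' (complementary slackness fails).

Gradient of f: grad f(x) = Q x + c = (9, -3)
Constraint values g_i(x) = a_i^T x - b_i:
  g_1((-3, -3)) = 0
Stationarity residual: grad f(x) + sum_i lambda_i a_i = (0, 0)
  -> stationarity OK
Primal feasibility (all g_i <= 0): OK
Dual feasibility (all lambda_i >= 0): OK
Complementary slackness (lambda_i * g_i(x) = 0 for all i): OK

Verdict: yes, KKT holds.

yes


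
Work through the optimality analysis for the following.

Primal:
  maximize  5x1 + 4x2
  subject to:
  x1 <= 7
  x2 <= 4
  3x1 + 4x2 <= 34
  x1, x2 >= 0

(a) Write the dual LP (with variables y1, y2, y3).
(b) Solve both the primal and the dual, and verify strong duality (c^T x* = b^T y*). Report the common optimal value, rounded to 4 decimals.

The standard primal-dual pair for 'max c^T x s.t. A x <= b, x >= 0' is:
  Dual:  min b^T y  s.t.  A^T y >= c,  y >= 0.

So the dual LP is:
  minimize  7y1 + 4y2 + 34y3
  subject to:
    y1 + 3y3 >= 5
    y2 + 4y3 >= 4
    y1, y2, y3 >= 0

Solving the primal: x* = (7, 3.25).
  primal value c^T x* = 48.
Solving the dual: y* = (2, 0, 1).
  dual value b^T y* = 48.
Strong duality: c^T x* = b^T y*. Confirmed.

48


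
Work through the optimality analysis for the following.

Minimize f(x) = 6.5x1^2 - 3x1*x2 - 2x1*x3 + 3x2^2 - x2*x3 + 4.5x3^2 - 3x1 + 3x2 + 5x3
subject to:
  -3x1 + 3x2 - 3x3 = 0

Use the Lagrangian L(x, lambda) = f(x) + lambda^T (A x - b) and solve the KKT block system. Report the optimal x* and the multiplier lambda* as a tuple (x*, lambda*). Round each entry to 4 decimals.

Form the Lagrangian:
  L(x, lambda) = (1/2) x^T Q x + c^T x + lambda^T (A x - b)
Stationarity (grad_x L = 0): Q x + c + A^T lambda = 0.
Primal feasibility: A x = b.

This gives the KKT block system:
  [ Q   A^T ] [ x     ]   [-c ]
  [ A    0  ] [ lambda ] = [ b ]

Solving the linear system:
  x*      = (0, -0.6154, -0.6154)
  lambda* = (0.0256)
  f(x*)   = -2.4615

x* = (0, -0.6154, -0.6154), lambda* = (0.0256)


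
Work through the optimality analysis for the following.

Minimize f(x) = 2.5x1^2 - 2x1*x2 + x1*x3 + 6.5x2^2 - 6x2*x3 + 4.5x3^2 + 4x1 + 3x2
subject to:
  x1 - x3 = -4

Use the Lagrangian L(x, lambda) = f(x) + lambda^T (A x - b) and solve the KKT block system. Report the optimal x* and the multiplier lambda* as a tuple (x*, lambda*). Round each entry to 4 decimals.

Form the Lagrangian:
  L(x, lambda) = (1/2) x^T Q x + c^T x + lambda^T (A x - b)
Stationarity (grad_x L = 0): Q x + c + A^T lambda = 0.
Primal feasibility: A x = b.

This gives the KKT block system:
  [ Q   A^T ] [ x     ]   [-c ]
  [ A    0  ] [ lambda ] = [ b ]

Solving the linear system:
  x*      = (-2.8056, -0.1111, 1.1944)
  lambda* = (8.6111)
  f(x*)   = 11.4444

x* = (-2.8056, -0.1111, 1.1944), lambda* = (8.6111)


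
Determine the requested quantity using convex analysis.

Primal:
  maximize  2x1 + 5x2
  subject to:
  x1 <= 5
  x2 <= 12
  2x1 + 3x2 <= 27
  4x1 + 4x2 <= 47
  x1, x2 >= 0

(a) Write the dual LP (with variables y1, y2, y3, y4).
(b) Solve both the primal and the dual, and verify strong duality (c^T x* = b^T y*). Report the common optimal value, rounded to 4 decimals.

The standard primal-dual pair for 'max c^T x s.t. A x <= b, x >= 0' is:
  Dual:  min b^T y  s.t.  A^T y >= c,  y >= 0.

So the dual LP is:
  minimize  5y1 + 12y2 + 27y3 + 47y4
  subject to:
    y1 + 2y3 + 4y4 >= 2
    y2 + 3y3 + 4y4 >= 5
    y1, y2, y3, y4 >= 0

Solving the primal: x* = (0, 9).
  primal value c^T x* = 45.
Solving the dual: y* = (0, 0, 1.6667, 0).
  dual value b^T y* = 45.
Strong duality: c^T x* = b^T y*. Confirmed.

45


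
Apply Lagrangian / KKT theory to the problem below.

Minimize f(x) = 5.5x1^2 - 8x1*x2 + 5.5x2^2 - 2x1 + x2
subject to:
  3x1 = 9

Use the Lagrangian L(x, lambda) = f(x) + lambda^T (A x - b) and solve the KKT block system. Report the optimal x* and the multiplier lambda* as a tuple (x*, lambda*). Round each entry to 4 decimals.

Form the Lagrangian:
  L(x, lambda) = (1/2) x^T Q x + c^T x + lambda^T (A x - b)
Stationarity (grad_x L = 0): Q x + c + A^T lambda = 0.
Primal feasibility: A x = b.

This gives the KKT block system:
  [ Q   A^T ] [ x     ]   [-c ]
  [ A    0  ] [ lambda ] = [ b ]

Solving the linear system:
  x*      = (3, 2.0909)
  lambda* = (-4.7576)
  f(x*)   = 19.4545

x* = (3, 2.0909), lambda* = (-4.7576)


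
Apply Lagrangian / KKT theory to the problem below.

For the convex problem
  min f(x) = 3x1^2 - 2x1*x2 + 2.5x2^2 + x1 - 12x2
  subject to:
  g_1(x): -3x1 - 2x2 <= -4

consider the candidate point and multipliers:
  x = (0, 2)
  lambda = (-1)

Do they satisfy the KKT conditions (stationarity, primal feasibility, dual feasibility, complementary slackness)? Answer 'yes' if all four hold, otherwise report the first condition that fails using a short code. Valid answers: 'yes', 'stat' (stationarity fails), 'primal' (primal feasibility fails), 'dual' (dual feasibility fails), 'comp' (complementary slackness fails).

Gradient of f: grad f(x) = Q x + c = (-3, -2)
Constraint values g_i(x) = a_i^T x - b_i:
  g_1((0, 2)) = 0
Stationarity residual: grad f(x) + sum_i lambda_i a_i = (0, 0)
  -> stationarity OK
Primal feasibility (all g_i <= 0): OK
Dual feasibility (all lambda_i >= 0): FAILS
Complementary slackness (lambda_i * g_i(x) = 0 for all i): OK

Verdict: the first failing condition is dual_feasibility -> dual.

dual


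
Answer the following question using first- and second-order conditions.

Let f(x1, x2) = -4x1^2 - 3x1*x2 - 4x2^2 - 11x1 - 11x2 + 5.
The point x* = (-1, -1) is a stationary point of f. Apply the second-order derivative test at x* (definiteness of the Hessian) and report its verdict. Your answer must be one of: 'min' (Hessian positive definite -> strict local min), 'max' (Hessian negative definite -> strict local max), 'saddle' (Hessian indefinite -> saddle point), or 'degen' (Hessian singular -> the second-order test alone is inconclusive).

Compute the Hessian H = grad^2 f:
  H = [[-8, -3], [-3, -8]]
Verify stationarity: grad f(x*) = H x* + g = (0, 0).
Eigenvalues of H: -11, -5.
Both eigenvalues < 0, so H is negative definite -> x* is a strict local max.

max


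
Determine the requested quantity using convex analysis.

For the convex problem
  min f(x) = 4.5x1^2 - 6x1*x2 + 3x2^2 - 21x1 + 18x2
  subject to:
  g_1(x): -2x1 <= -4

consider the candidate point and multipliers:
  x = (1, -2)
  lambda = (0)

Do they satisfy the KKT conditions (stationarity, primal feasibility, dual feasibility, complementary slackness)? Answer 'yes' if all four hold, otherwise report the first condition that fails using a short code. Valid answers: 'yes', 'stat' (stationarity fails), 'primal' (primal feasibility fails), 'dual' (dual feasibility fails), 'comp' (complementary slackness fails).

Gradient of f: grad f(x) = Q x + c = (0, 0)
Constraint values g_i(x) = a_i^T x - b_i:
  g_1((1, -2)) = 2
Stationarity residual: grad f(x) + sum_i lambda_i a_i = (0, 0)
  -> stationarity OK
Primal feasibility (all g_i <= 0): FAILS
Dual feasibility (all lambda_i >= 0): OK
Complementary slackness (lambda_i * g_i(x) = 0 for all i): OK

Verdict: the first failing condition is primal_feasibility -> primal.

primal


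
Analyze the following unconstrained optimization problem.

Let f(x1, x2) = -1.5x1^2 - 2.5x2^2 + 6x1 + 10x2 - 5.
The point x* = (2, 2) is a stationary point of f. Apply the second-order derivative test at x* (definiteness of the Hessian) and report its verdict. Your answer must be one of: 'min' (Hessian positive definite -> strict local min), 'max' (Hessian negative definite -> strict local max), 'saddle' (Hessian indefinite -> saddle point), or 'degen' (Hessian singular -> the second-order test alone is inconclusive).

Compute the Hessian H = grad^2 f:
  H = [[-3, 0], [0, -5]]
Verify stationarity: grad f(x*) = H x* + g = (0, 0).
Eigenvalues of H: -5, -3.
Both eigenvalues < 0, so H is negative definite -> x* is a strict local max.

max


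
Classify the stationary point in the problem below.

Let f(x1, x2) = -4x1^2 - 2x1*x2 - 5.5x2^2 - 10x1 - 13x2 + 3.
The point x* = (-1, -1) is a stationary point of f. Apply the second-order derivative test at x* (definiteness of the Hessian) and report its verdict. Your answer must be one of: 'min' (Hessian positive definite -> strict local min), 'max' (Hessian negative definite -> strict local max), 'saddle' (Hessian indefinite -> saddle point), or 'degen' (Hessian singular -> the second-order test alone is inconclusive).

Compute the Hessian H = grad^2 f:
  H = [[-8, -2], [-2, -11]]
Verify stationarity: grad f(x*) = H x* + g = (0, 0).
Eigenvalues of H: -12, -7.
Both eigenvalues < 0, so H is negative definite -> x* is a strict local max.

max


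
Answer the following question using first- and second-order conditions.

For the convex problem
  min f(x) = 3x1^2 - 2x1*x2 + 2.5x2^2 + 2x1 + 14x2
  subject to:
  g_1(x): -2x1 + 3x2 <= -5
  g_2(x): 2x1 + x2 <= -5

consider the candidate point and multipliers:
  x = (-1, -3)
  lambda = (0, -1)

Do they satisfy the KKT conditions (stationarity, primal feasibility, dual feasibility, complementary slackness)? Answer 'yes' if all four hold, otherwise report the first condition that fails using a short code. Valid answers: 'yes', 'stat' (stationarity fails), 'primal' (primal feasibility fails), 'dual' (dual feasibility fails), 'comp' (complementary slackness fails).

Gradient of f: grad f(x) = Q x + c = (2, 1)
Constraint values g_i(x) = a_i^T x - b_i:
  g_1((-1, -3)) = -2
  g_2((-1, -3)) = 0
Stationarity residual: grad f(x) + sum_i lambda_i a_i = (0, 0)
  -> stationarity OK
Primal feasibility (all g_i <= 0): OK
Dual feasibility (all lambda_i >= 0): FAILS
Complementary slackness (lambda_i * g_i(x) = 0 for all i): OK

Verdict: the first failing condition is dual_feasibility -> dual.

dual


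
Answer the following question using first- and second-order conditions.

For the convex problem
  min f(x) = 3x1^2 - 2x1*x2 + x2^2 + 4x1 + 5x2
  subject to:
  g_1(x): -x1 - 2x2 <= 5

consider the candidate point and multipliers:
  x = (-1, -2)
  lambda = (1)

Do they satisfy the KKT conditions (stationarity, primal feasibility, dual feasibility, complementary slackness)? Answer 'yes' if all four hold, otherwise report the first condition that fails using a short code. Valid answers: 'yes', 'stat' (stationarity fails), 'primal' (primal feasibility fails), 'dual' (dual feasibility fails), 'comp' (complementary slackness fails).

Gradient of f: grad f(x) = Q x + c = (2, 3)
Constraint values g_i(x) = a_i^T x - b_i:
  g_1((-1, -2)) = 0
Stationarity residual: grad f(x) + sum_i lambda_i a_i = (1, 1)
  -> stationarity FAILS
Primal feasibility (all g_i <= 0): OK
Dual feasibility (all lambda_i >= 0): OK
Complementary slackness (lambda_i * g_i(x) = 0 for all i): OK

Verdict: the first failing condition is stationarity -> stat.

stat


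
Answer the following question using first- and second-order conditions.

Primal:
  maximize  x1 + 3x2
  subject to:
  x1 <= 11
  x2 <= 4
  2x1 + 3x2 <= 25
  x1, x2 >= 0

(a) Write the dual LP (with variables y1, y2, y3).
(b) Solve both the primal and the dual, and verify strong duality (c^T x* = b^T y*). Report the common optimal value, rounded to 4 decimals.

The standard primal-dual pair for 'max c^T x s.t. A x <= b, x >= 0' is:
  Dual:  min b^T y  s.t.  A^T y >= c,  y >= 0.

So the dual LP is:
  minimize  11y1 + 4y2 + 25y3
  subject to:
    y1 + 2y3 >= 1
    y2 + 3y3 >= 3
    y1, y2, y3 >= 0

Solving the primal: x* = (6.5, 4).
  primal value c^T x* = 18.5.
Solving the dual: y* = (0, 1.5, 0.5).
  dual value b^T y* = 18.5.
Strong duality: c^T x* = b^T y*. Confirmed.

18.5


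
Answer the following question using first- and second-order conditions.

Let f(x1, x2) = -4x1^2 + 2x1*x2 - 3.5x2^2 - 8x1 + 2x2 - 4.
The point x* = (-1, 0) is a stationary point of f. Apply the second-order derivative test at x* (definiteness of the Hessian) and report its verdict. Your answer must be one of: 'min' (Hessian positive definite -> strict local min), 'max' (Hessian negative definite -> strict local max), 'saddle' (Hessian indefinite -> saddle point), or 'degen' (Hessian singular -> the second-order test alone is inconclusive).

Compute the Hessian H = grad^2 f:
  H = [[-8, 2], [2, -7]]
Verify stationarity: grad f(x*) = H x* + g = (0, 0).
Eigenvalues of H: -9.5616, -5.4384.
Both eigenvalues < 0, so H is negative definite -> x* is a strict local max.

max


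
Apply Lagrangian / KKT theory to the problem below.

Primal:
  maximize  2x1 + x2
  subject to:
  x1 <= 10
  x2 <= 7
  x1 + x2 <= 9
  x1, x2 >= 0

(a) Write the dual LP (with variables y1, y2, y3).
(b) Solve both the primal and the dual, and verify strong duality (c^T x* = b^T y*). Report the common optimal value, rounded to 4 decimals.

The standard primal-dual pair for 'max c^T x s.t. A x <= b, x >= 0' is:
  Dual:  min b^T y  s.t.  A^T y >= c,  y >= 0.

So the dual LP is:
  minimize  10y1 + 7y2 + 9y3
  subject to:
    y1 + y3 >= 2
    y2 + y3 >= 1
    y1, y2, y3 >= 0

Solving the primal: x* = (9, 0).
  primal value c^T x* = 18.
Solving the dual: y* = (0, 0, 2).
  dual value b^T y* = 18.
Strong duality: c^T x* = b^T y*. Confirmed.

18


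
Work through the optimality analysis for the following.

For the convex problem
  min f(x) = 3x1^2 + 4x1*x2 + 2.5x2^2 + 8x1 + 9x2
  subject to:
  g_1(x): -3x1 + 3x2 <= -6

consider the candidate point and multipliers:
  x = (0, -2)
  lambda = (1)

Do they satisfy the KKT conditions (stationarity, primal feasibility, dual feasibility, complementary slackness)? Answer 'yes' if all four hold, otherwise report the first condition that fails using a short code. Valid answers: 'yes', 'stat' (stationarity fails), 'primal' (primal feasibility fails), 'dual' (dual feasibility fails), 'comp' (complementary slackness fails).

Gradient of f: grad f(x) = Q x + c = (0, -1)
Constraint values g_i(x) = a_i^T x - b_i:
  g_1((0, -2)) = 0
Stationarity residual: grad f(x) + sum_i lambda_i a_i = (-3, 2)
  -> stationarity FAILS
Primal feasibility (all g_i <= 0): OK
Dual feasibility (all lambda_i >= 0): OK
Complementary slackness (lambda_i * g_i(x) = 0 for all i): OK

Verdict: the first failing condition is stationarity -> stat.

stat


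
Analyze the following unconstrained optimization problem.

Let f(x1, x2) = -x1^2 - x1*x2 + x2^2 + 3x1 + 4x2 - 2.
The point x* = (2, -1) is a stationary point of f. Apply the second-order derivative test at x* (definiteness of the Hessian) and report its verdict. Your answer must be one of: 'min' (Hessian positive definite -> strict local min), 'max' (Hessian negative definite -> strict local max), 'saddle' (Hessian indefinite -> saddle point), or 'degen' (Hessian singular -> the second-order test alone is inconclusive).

Compute the Hessian H = grad^2 f:
  H = [[-2, -1], [-1, 2]]
Verify stationarity: grad f(x*) = H x* + g = (0, 0).
Eigenvalues of H: -2.2361, 2.2361.
Eigenvalues have mixed signs, so H is indefinite -> x* is a saddle point.

saddle


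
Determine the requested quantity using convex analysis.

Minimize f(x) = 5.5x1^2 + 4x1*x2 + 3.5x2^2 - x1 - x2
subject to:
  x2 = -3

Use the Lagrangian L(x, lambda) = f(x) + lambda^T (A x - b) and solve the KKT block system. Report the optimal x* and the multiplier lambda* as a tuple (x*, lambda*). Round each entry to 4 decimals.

Form the Lagrangian:
  L(x, lambda) = (1/2) x^T Q x + c^T x + lambda^T (A x - b)
Stationarity (grad_x L = 0): Q x + c + A^T lambda = 0.
Primal feasibility: A x = b.

This gives the KKT block system:
  [ Q   A^T ] [ x     ]   [-c ]
  [ A    0  ] [ lambda ] = [ b ]

Solving the linear system:
  x*      = (1.1818, -3)
  lambda* = (17.2727)
  f(x*)   = 26.8182

x* = (1.1818, -3), lambda* = (17.2727)


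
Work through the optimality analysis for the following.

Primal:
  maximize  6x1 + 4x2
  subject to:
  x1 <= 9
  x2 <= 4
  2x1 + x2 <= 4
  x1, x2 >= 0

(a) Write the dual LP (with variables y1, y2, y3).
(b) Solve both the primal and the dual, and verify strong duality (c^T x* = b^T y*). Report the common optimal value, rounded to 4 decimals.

The standard primal-dual pair for 'max c^T x s.t. A x <= b, x >= 0' is:
  Dual:  min b^T y  s.t.  A^T y >= c,  y >= 0.

So the dual LP is:
  minimize  9y1 + 4y2 + 4y3
  subject to:
    y1 + 2y3 >= 6
    y2 + y3 >= 4
    y1, y2, y3 >= 0

Solving the primal: x* = (0, 4).
  primal value c^T x* = 16.
Solving the dual: y* = (0, 1, 3).
  dual value b^T y* = 16.
Strong duality: c^T x* = b^T y*. Confirmed.

16


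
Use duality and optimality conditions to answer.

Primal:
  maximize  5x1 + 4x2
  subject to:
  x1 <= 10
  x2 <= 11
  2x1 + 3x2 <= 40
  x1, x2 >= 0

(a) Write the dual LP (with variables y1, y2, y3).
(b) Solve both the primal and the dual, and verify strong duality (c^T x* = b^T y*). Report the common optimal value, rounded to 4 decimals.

The standard primal-dual pair for 'max c^T x s.t. A x <= b, x >= 0' is:
  Dual:  min b^T y  s.t.  A^T y >= c,  y >= 0.

So the dual LP is:
  minimize  10y1 + 11y2 + 40y3
  subject to:
    y1 + 2y3 >= 5
    y2 + 3y3 >= 4
    y1, y2, y3 >= 0

Solving the primal: x* = (10, 6.6667).
  primal value c^T x* = 76.6667.
Solving the dual: y* = (2.3333, 0, 1.3333).
  dual value b^T y* = 76.6667.
Strong duality: c^T x* = b^T y*. Confirmed.

76.6667


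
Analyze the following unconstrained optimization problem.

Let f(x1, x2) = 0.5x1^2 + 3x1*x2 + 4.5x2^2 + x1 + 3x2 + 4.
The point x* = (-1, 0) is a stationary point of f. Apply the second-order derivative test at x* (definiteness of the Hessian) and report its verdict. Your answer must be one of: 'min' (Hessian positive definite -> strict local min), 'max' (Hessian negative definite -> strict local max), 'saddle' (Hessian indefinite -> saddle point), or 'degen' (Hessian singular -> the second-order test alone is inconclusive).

Compute the Hessian H = grad^2 f:
  H = [[1, 3], [3, 9]]
Verify stationarity: grad f(x*) = H x* + g = (0, 0).
Eigenvalues of H: 0, 10.
H has a zero eigenvalue (singular; positive semidefinite but not definite), so H is neither positive definite, negative definite, nor indefinite. The second-order test alone is inconclusive -> degen.
(Indeed, f is constant along the null direction of H through x*, so x* is not a strict local extremum.)

degen


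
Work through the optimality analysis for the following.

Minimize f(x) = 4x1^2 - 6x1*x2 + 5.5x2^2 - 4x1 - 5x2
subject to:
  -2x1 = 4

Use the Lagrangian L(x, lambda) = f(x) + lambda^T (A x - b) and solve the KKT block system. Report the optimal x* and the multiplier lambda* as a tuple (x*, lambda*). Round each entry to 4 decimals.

Form the Lagrangian:
  L(x, lambda) = (1/2) x^T Q x + c^T x + lambda^T (A x - b)
Stationarity (grad_x L = 0): Q x + c + A^T lambda = 0.
Primal feasibility: A x = b.

This gives the KKT block system:
  [ Q   A^T ] [ x     ]   [-c ]
  [ A    0  ] [ lambda ] = [ b ]

Solving the linear system:
  x*      = (-2, -0.6364)
  lambda* = (-8.0909)
  f(x*)   = 21.7727

x* = (-2, -0.6364), lambda* = (-8.0909)
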